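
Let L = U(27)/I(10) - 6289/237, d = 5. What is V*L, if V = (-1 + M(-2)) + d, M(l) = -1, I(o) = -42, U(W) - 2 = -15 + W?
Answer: -6368/79 ≈ -80.608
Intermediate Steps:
U(W) = -13 + W (U(W) = 2 + (-15 + W) = -13 + W)
V = 3 (V = (-1 - 1) + 5 = -2 + 5 = 3)
L = -6368/237 (L = (-13 + 27)/(-42) - 6289/237 = 14*(-1/42) - 6289*1/237 = -⅓ - 6289/237 = -6368/237 ≈ -26.869)
V*L = 3*(-6368/237) = -6368/79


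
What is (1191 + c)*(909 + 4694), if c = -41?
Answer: 6443450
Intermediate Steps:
(1191 + c)*(909 + 4694) = (1191 - 41)*(909 + 4694) = 1150*5603 = 6443450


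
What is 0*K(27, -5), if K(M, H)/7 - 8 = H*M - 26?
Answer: 0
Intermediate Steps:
K(M, H) = -126 + 7*H*M (K(M, H) = 56 + 7*(H*M - 26) = 56 + 7*(-26 + H*M) = 56 + (-182 + 7*H*M) = -126 + 7*H*M)
0*K(27, -5) = 0*(-126 + 7*(-5)*27) = 0*(-126 - 945) = 0*(-1071) = 0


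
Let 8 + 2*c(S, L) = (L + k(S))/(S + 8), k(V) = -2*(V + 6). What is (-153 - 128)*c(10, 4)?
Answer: 12083/9 ≈ 1342.6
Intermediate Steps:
k(V) = -12 - 2*V (k(V) = -2*(6 + V) = -12 - 2*V)
c(S, L) = -4 + (-12 + L - 2*S)/(2*(8 + S)) (c(S, L) = -4 + ((L + (-12 - 2*S))/(S + 8))/2 = -4 + ((-12 + L - 2*S)/(8 + S))/2 = -4 + (-12 + L - 2*S)/(2*(8 + S)))
(-153 - 128)*c(10, 4) = (-153 - 128)*((-76 + 4 - 10*10)/(2*(8 + 10))) = -281*(-76 + 4 - 100)/(2*18) = -281*(-172)/(2*18) = -281*(-43/9) = 12083/9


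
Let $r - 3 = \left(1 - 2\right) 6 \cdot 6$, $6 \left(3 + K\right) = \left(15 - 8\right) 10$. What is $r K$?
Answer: $-286$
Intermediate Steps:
$K = \frac{26}{3}$ ($K = -3 + \frac{\left(15 - 8\right) 10}{6} = -3 + \frac{7 \cdot 10}{6} = -3 + \frac{1}{6} \cdot 70 = -3 + \frac{35}{3} = \frac{26}{3} \approx 8.6667$)
$r = -33$ ($r = 3 + \left(1 - 2\right) 6 \cdot 6 = 3 + \left(-1\right) 6 \cdot 6 = 3 - 36 = -33$)
$r K = \left(-33\right) \frac{26}{3} = -286$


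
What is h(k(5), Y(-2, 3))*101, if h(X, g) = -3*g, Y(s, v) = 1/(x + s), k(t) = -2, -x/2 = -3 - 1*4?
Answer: -101/4 ≈ -25.250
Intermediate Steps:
x = 14 (x = -2*(-3 - 1*4) = -2*(-3 - 4) = -2*(-7) = 14)
Y(s, v) = 1/(14 + s)
h(k(5), Y(-2, 3))*101 = -3/(14 - 2)*101 = -3/12*101 = -3*1/12*101 = -1/4*101 = -101/4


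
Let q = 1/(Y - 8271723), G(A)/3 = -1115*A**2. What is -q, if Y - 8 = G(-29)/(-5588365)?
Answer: 1117673/9245071956566 ≈ 1.2089e-7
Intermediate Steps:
G(A) = -3345*A**2 (G(A) = 3*(-1115*A**2) = -3345*A**2)
Y = 9504013/1117673 (Y = 8 - 3345*(-29)**2/(-5588365) = 8 - 3345*841*(-1/5588365) = 8 - 2813145*(-1/5588365) = 8 + 562629/1117673 = 9504013/1117673 ≈ 8.5034)
q = -1117673/9245071956566 (q = 1/(9504013/1117673 - 8271723) = 1/(-9245071956566/1117673) = -1117673/9245071956566 ≈ -1.2089e-7)
-q = -1*(-1117673/9245071956566) = 1117673/9245071956566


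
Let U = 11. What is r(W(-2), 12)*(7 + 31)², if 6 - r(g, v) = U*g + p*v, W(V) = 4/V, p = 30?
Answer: -479408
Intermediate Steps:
r(g, v) = 6 - 30*v - 11*g (r(g, v) = 6 - (11*g + 30*v) = 6 + (-30*v - 11*g) = 6 - 30*v - 11*g)
r(W(-2), 12)*(7 + 31)² = (6 - 30*12 - 44/(-2))*(7 + 31)² = (6 - 360 - 44*(-1)/2)*38² = (6 - 360 - 11*(-2))*1444 = (6 - 360 + 22)*1444 = -332*1444 = -479408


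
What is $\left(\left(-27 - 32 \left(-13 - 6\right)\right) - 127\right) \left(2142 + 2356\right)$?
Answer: $2042092$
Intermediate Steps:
$\left(\left(-27 - 32 \left(-13 - 6\right)\right) - 127\right) \left(2142 + 2356\right) = \left(\left(-27 - -608\right) - 127\right) 4498 = \left(\left(-27 + 608\right) - 127\right) 4498 = \left(581 - 127\right) 4498 = 454 \cdot 4498 = 2042092$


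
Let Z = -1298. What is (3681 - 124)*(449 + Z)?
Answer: -3019893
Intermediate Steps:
(3681 - 124)*(449 + Z) = (3681 - 124)*(449 - 1298) = 3557*(-849) = -3019893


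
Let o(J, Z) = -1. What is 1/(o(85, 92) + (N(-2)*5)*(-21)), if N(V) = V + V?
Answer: 1/419 ≈ 0.0023866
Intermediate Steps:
N(V) = 2*V
1/(o(85, 92) + (N(-2)*5)*(-21)) = 1/(-1 + ((2*(-2))*5)*(-21)) = 1/(-1 - 4*5*(-21)) = 1/(-1 - 20*(-21)) = 1/(-1 + 420) = 1/419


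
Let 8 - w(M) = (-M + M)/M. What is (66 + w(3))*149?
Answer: 11026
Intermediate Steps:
w(M) = 8 (w(M) = 8 - (-M + M)/M = 8 - 0/M = 8 - 1*0 = 8 + 0 = 8)
(66 + w(3))*149 = (66 + 8)*149 = 74*149 = 11026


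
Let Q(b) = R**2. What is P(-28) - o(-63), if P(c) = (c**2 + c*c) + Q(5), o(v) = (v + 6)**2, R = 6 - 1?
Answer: -1656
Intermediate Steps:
R = 5
Q(b) = 25 (Q(b) = 5**2 = 25)
o(v) = (6 + v)**2
P(c) = 25 + 2*c**2 (P(c) = (c**2 + c*c) + 25 = (c**2 + c**2) + 25 = 2*c**2 + 25 = 25 + 2*c**2)
P(-28) - o(-63) = (25 + 2*(-28)**2) - (6 - 63)**2 = (25 + 2*784) - 1*(-57)**2 = (25 + 1568) - 1*3249 = 1593 - 3249 = -1656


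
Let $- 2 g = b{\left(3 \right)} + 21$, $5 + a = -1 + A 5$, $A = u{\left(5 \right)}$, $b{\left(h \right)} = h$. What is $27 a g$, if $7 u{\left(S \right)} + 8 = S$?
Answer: $\frac{18468}{7} \approx 2638.3$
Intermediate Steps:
$u{\left(S \right)} = - \frac{8}{7} + \frac{S}{7}$
$A = - \frac{3}{7}$ ($A = - \frac{8}{7} + \frac{1}{7} \cdot 5 = - \frac{8}{7} + \frac{5}{7} = - \frac{3}{7} \approx -0.42857$)
$a = - \frac{57}{7}$ ($a = -5 - \frac{22}{7} = - \frac{57}{7} \approx -8.1429$)
$g = -12$ ($g = - \frac{3 + 21}{2} = \left(- \frac{1}{2}\right) 24 = -12$)
$27 a g = 27 \left(- \frac{57}{7}\right) \left(-12\right) = \left(- \frac{1539}{7}\right) \left(-12\right) = \frac{18468}{7}$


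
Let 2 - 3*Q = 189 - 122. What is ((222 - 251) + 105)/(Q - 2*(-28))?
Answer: 228/103 ≈ 2.2136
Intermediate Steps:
Q = -65/3 (Q = ⅔ - (189 - 122)/3 = ⅔ - ⅓*67 = ⅔ - 67/3 = -65/3 ≈ -21.667)
((222 - 251) + 105)/(Q - 2*(-28)) = ((222 - 251) + 105)/(-65/3 - 2*(-28)) = (-29 + 105)/(-65/3 + 56) = 76/(103/3) = 76*(3/103) = 228/103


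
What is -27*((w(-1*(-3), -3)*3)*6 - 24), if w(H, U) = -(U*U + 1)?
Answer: 5508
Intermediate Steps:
w(H, U) = -1 - U² (w(H, U) = -(U² + 1) = -(1 + U²) = -1 - U²)
-27*((w(-1*(-3), -3)*3)*6 - 24) = -27*(((-1 - 1*(-3)²)*3)*6 - 24) = -27*(((-1 - 1*9)*3)*6 - 24) = -27*(((-1 - 9)*3)*6 - 24) = -27*(-10*3*6 - 24) = -27*(-30*6 - 24) = -27*(-180 - 24) = -27*(-204) = 5508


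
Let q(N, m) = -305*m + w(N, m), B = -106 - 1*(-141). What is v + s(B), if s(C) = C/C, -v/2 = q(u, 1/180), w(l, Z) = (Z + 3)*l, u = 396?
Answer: -213841/90 ≈ -2376.0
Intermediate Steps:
B = 35 (B = -106 + 141 = 35)
w(l, Z) = l*(3 + Z) (w(l, Z) = (3 + Z)*l = l*(3 + Z))
q(N, m) = -305*m + N*(3 + m)
v = -213931/90 (v = -2*(-305/180 + 396*(3 + 1/180)) = -2*(-305*1/180 + 396*(3 + 1/180)) = -2*(-61/36 + 396*(541/180)) = -2*(-61/36 + 5951/5) = -2*213931/180 = -213931/90 ≈ -2377.0)
s(C) = 1
v + s(B) = -213931/90 + 1 = -213841/90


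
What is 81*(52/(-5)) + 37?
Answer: -4027/5 ≈ -805.40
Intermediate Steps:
81*(52/(-5)) + 37 = 81*(52*(-1/5)) + 37 = 81*(-52/5) + 37 = -4212/5 + 37 = -4027/5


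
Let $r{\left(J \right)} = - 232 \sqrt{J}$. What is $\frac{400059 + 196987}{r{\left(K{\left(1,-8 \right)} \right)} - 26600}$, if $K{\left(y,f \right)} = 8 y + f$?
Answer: $- \frac{298523}{13300} \approx -22.445$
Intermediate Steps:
$K{\left(y,f \right)} = f + 8 y$
$\frac{400059 + 196987}{r{\left(K{\left(1,-8 \right)} \right)} - 26600} = \frac{400059 + 196987}{- 232 \sqrt{-8 + 8 \cdot 1} - 26600} = \frac{597046}{- 232 \sqrt{-8 + 8} - 26600} = \frac{597046}{- 232 \sqrt{0} - 26600} = \frac{597046}{\left(-232\right) 0 - 26600} = \frac{597046}{0 - 26600} = \frac{597046}{-26600} = 597046 \left(- \frac{1}{26600}\right) = - \frac{298523}{13300}$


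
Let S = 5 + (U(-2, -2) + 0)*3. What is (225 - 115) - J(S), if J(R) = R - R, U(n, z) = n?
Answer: 110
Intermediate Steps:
S = -1 (S = 5 + (-2 + 0)*3 = 5 - 2*3 = 5 - 6 = -1)
J(R) = 0
(225 - 115) - J(S) = (225 - 115) - 1*0 = 110 + 0 = 110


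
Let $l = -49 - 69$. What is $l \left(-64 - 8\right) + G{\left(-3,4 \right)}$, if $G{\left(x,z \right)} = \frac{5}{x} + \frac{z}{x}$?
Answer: $8493$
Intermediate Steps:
$l = -118$
$l \left(-64 - 8\right) + G{\left(-3,4 \right)} = - 118 \left(-64 - 8\right) + \frac{5 + 4}{-3} = - 118 \left(-64 - 8\right) - 3 = \left(-118\right) \left(-72\right) - 3 = 8496 - 3 = 8493$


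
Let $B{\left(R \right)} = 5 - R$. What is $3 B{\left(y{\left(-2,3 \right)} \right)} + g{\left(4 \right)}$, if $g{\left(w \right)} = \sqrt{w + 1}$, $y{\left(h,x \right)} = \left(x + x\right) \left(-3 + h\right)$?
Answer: $105 + \sqrt{5} \approx 107.24$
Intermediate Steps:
$y{\left(h,x \right)} = 2 x \left(-3 + h\right)$
$g{\left(w \right)} = \sqrt{1 + w}$
$3 B{\left(y{\left(-2,3 \right)} \right)} + g{\left(4 \right)} = 3 \left(5 - 2 \cdot 3 \left(-3 - 2\right)\right) + \sqrt{1 + 4} = 3 \left(5 - 2 \cdot 3 \left(-5\right)\right) + \sqrt{5} = 3 \left(5 - -30\right) + \sqrt{5} = 3 \left(5 + 30\right) + \sqrt{5} = 3 \cdot 35 + \sqrt{5} = 105 + \sqrt{5}$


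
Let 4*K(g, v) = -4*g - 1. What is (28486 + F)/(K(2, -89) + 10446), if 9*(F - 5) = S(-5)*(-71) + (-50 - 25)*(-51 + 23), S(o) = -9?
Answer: 345544/125325 ≈ 2.7572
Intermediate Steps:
K(g, v) = -¼ - g (K(g, v) = (-4*g - 1)/4 = (-1 - 4*g)/4 = -¼ - g)
F = 928/3 (F = 5 + (-9*(-71) + (-50 - 25)*(-51 + 23))/9 = 5 + (639 - 75*(-28))/9 = 5 + (639 + 2100)/9 = 5 + (⅑)*2739 = 5 + 913/3 = 928/3 ≈ 309.33)
(28486 + F)/(K(2, -89) + 10446) = (28486 + 928/3)/((-¼ - 1*2) + 10446) = 86386/(3*((-¼ - 2) + 10446)) = 86386/(3*(-9/4 + 10446)) = 86386/(3*(41775/4)) = (86386/3)*(4/41775) = 345544/125325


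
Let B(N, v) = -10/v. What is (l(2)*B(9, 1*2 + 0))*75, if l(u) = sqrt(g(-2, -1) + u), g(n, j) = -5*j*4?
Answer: -375*sqrt(22) ≈ -1758.9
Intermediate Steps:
g(n, j) = -20*j
l(u) = sqrt(20 + u) (l(u) = sqrt(-20*(-1) + u) = sqrt(20 + u))
(l(2)*B(9, 1*2 + 0))*75 = (sqrt(20 + 2)*(-10/(1*2 + 0)))*75 = (sqrt(22)*(-10/(2 + 0)))*75 = (sqrt(22)*(-10/2))*75 = (sqrt(22)*(-10*1/2))*75 = (sqrt(22)*(-5))*75 = -5*sqrt(22)*75 = -375*sqrt(22)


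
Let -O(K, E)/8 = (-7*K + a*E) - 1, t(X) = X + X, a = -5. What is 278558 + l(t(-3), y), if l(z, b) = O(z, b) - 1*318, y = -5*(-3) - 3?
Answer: 278392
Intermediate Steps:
t(X) = 2*X
y = 12 (y = 15 - 3 = 12)
O(K, E) = 8 + 40*E + 56*K (O(K, E) = -8*((-7*K - 5*E) - 1) = -8*(-1 - 7*K - 5*E) = 8 + 40*E + 56*K)
l(z, b) = -310 + 40*b + 56*z (l(z, b) = (8 + 40*b + 56*z) - 1*318 = (8 + 40*b + 56*z) - 318 = -310 + 40*b + 56*z)
278558 + l(t(-3), y) = 278558 + (-310 + 40*12 + 56*(2*(-3))) = 278558 + (-310 + 480 + 56*(-6)) = 278558 + (-310 + 480 - 336) = 278558 - 166 = 278392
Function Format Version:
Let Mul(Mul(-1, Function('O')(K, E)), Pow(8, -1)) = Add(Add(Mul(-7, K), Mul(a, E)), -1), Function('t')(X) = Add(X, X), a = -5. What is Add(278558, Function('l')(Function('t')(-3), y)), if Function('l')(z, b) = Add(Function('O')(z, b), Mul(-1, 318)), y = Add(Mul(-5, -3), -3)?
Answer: 278392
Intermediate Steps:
Function('t')(X) = Mul(2, X)
y = 12 (y = Add(15, -3) = 12)
Function('O')(K, E) = Add(8, Mul(40, E), Mul(56, K)) (Function('O')(K, E) = Mul(-8, Add(Add(Mul(-7, K), Mul(-5, E)), -1)) = Mul(-8, Add(-1, Mul(-7, K), Mul(-5, E))) = Add(8, Mul(40, E), Mul(56, K)))
Function('l')(z, b) = Add(-310, Mul(40, b), Mul(56, z)) (Function('l')(z, b) = Add(Add(8, Mul(40, b), Mul(56, z)), Mul(-1, 318)) = Add(Add(8, Mul(40, b), Mul(56, z)), -318) = Add(-310, Mul(40, b), Mul(56, z)))
Add(278558, Function('l')(Function('t')(-3), y)) = Add(278558, Add(-310, Mul(40, 12), Mul(56, Mul(2, -3)))) = Add(278558, Add(-310, 480, Mul(56, -6))) = Add(278558, Add(-310, 480, -336)) = Add(278558, -166) = 278392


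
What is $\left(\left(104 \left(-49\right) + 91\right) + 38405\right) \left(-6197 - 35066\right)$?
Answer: $-1378184200$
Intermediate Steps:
$\left(\left(104 \left(-49\right) + 91\right) + 38405\right) \left(-6197 - 35066\right) = \left(\left(-5096 + 91\right) + 38405\right) \left(-41263\right) = \left(-5005 + 38405\right) \left(-41263\right) = 33400 \left(-41263\right) = -1378184200$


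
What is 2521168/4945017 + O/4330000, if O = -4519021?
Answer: -11429978228357/21411923610000 ≈ -0.53381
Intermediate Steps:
2521168/4945017 + O/4330000 = 2521168/4945017 - 4519021/4330000 = -11429978228357/21411923610000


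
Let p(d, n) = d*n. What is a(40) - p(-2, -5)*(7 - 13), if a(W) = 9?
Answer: 69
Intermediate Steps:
a(40) - p(-2, -5)*(7 - 13) = 9 - (-2*(-5))*(7 - 13) = 9 - 10*(-6) = 9 - 1*(-60) = 9 + 60 = 69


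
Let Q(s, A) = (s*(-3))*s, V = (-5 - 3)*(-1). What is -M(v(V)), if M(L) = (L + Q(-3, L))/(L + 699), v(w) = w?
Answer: 19/707 ≈ 0.026874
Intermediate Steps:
V = 8 (V = -8*(-1) = 8)
Q(s, A) = -3*s² (Q(s, A) = (-3*s)*s = -3*s²)
M(L) = (-27 + L)/(699 + L) (M(L) = (L - 3*(-3)²)/(L + 699) = (L - 3*9)/(699 + L) = (L - 27)/(699 + L) = (-27 + L)/(699 + L))
-M(v(V)) = -(-27 + 8)/(699 + 8) = -(-19)/707 = -1*(-19/707) = 19/707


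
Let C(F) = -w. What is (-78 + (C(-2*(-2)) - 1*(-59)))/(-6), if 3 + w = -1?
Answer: 5/2 ≈ 2.5000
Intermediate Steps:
w = -4 (w = -3 - 1 = -4)
C(F) = 4 (C(F) = -1*(-4) = 4)
(-78 + (C(-2*(-2)) - 1*(-59)))/(-6) = (-78 + (4 - 1*(-59)))/(-6) = -(-78 + (4 + 59))/6 = -(-78 + 63)/6 = -1/6*(-15) = 5/2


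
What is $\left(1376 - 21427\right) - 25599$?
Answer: $-45650$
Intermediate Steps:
$\left(1376 - 21427\right) - 25599 = -20051 - 25599 = -45650$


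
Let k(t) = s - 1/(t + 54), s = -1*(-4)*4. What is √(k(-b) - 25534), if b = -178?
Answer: I*√343370266/116 ≈ 159.74*I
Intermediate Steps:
s = 16 (s = 4*4 = 16)
k(t) = 16 - 1/(54 + t) (k(t) = 16 - 1/(t + 54) = 16 - 1/(54 + t))
√(k(-b) - 25534) = √((863 + 16*(-1*(-178)))/(54 - 1*(-178)) - 25534) = √((863 + 16*178)/(54 + 178) - 25534) = √((863 + 2848)/232 - 25534) = √((1/232)*3711 - 25534) = √(3711/232 - 25534) = √(-5920177/232) = I*√343370266/116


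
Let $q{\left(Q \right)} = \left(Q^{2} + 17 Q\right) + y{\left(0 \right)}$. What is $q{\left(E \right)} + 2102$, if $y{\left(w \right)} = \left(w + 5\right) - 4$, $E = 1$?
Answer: $2121$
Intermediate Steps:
$y{\left(w \right)} = 1 + w$ ($y{\left(w \right)} = \left(5 + w\right) - 4 = 1 + w$)
$q{\left(Q \right)} = 1 + Q^{2} + 17 Q$ ($q{\left(Q \right)} = \left(Q^{2} + 17 Q\right) + \left(1 + 0\right) = \left(Q^{2} + 17 Q\right) + 1 = 1 + Q^{2} + 17 Q$)
$q{\left(E \right)} + 2102 = \left(1 + 1^{2} + 17 \cdot 1\right) + 2102 = \left(1 + 1 + 17\right) + 2102 = 19 + 2102 = 2121$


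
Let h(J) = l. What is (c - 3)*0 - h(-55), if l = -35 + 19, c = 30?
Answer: 16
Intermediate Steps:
l = -16
h(J) = -16
(c - 3)*0 - h(-55) = (30 - 3)*0 - 1*(-16) = 27*0 + 16 = 0 + 16 = 16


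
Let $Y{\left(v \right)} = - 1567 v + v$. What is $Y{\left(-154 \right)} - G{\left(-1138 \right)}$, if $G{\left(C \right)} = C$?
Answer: $242302$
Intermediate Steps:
$Y{\left(v \right)} = - 1566 v$
$Y{\left(-154 \right)} - G{\left(-1138 \right)} = \left(-1566\right) \left(-154\right) - -1138 = 241164 + 1138 = 242302$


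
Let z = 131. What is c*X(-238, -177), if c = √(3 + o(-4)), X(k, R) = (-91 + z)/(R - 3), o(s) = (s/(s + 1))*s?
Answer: -2*I*√21/27 ≈ -0.33945*I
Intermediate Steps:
o(s) = s²/(1 + s) (o(s) = (s/(1 + s))*s = s²/(1 + s))
X(k, R) = 40/(-3 + R) (X(k, R) = (-91 + 131)/(R - 3) = 40/(-3 + R))
c = I*√21/3 (c = √(3 + (-4)²/(1 - 4)) = √(3 + 16/(-3)) = √(3 + 16*(-⅓)) = √(3 - 16/3) = √(-7/3) = I*√21/3 ≈ 1.5275*I)
c*X(-238, -177) = (I*√21/3)*(40/(-3 - 177)) = (I*√21/3)*(40/(-180)) = (I*√21/3)*(40*(-1/180)) = (I*√21/3)*(-2/9) = -2*I*√21/27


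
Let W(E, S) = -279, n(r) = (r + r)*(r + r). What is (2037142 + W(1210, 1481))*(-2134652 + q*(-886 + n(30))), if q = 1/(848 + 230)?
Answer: -2343565827705273/539 ≈ -4.3480e+12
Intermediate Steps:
n(r) = 4*r**2 (n(r) = (2*r)*(2*r) = 4*r**2)
q = 1/1078 ≈ 0.00092764
(2037142 + W(1210, 1481))*(-2134652 + q*(-886 + n(30))) = (2037142 - 279)*(-2134652 + (-886 + 4*30**2)/1078) = 2036863*(-2134652 + (-886 + 4*900)/1078) = 2036863*(-2134652 + (-886 + 3600)/1078) = 2036863*(-2134652 + (1/1078)*2714) = 2036863*(-2134652 + 1357/539) = 2036863*(-1150576071/539) = -2343565827705273/539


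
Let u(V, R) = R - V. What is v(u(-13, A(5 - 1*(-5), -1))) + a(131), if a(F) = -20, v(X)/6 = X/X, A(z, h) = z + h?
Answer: -14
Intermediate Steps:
A(z, h) = h + z
v(X) = 6 (v(X) = 6*(X/X) = 6*1 = 6)
v(u(-13, A(5 - 1*(-5), -1))) + a(131) = 6 - 20 = -14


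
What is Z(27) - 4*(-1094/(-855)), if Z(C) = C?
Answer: 18709/855 ≈ 21.882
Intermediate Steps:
Z(27) - 4*(-1094/(-855)) = 27 - 4*(-1094/(-855)) = 27 - 4*(-1094*(-1/855)) = 27 - 4*1094/855 = 27 - 1*4376/855 = 27 - 4376/855 = 18709/855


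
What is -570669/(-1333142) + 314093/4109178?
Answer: 690927767572/1369529444319 ≈ 0.50450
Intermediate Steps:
-570669/(-1333142) + 314093/4109178 = -570669*(-1/1333142) + 314093*(1/4109178) = 570669/1333142 + 314093/4109178 = 690927767572/1369529444319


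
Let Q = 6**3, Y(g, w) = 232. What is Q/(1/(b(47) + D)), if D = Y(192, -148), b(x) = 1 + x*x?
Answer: 527472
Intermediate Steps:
Q = 216
b(x) = 1 + x**2
D = 232
Q/(1/(b(47) + D)) = 216/(1/((1 + 47**2) + 232)) = 216/(1/((1 + 2209) + 232)) = 216/(1/(2210 + 232)) = 216/(1/2442) = 216*2442 = 527472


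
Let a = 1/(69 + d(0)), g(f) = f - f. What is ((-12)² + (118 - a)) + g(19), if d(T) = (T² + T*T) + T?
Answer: 18077/69 ≈ 261.99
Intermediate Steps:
g(f) = 0
d(T) = T + 2*T² (d(T) = (T² + T²) + T = 2*T² + T = T + 2*T²)
a = 1/69 (a = 1/(69 + 0*(1 + 2*0)) = 1/(69 + 0*(1 + 0)) = 1/(69 + 0*1) = 1/(69 + 0) = 1/69 ≈ 0.014493)
((-12)² + (118 - a)) + g(19) = ((-12)² + (118 - 1*1/69)) + 0 = (144 + (118 - 1/69)) + 0 = (144 + 8141/69) + 0 = 18077/69 + 0 = 18077/69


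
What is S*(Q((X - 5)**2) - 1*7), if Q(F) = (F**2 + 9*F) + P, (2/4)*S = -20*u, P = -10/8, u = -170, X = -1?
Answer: 10959900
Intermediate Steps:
P = -5/4 (P = -10*1/8 = -5/4 ≈ -1.2500)
S = 6800 (S = 2*(-20*(-170)) = 2*3400 = 6800)
Q(F) = -5/4 + F**2 + 9*F (Q(F) = (F**2 + 9*F) - 5/4 = -5/4 + F**2 + 9*F)
S*(Q((X - 5)**2) - 1*7) = 6800*((-5/4 + ((-1 - 5)**2)**2 + 9*(-1 - 5)**2) - 1*7) = 6800*((-5/4 + ((-6)**2)**2 + 9*(-6)**2) - 7) = 6800*((-5/4 + 36**2 + 9*36) - 7) = 6800*((-5/4 + 1296 + 324) - 7) = 6800*(6475/4 - 7) = 6800*(6447/4) = 10959900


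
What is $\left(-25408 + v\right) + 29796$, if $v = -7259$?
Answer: $-2871$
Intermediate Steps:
$\left(-25408 + v\right) + 29796 = \left(-25408 - 7259\right) + 29796 = -32667 + 29796 = -2871$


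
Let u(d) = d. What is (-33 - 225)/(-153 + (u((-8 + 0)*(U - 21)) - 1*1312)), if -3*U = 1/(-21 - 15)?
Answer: 6966/35021 ≈ 0.19891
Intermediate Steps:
U = 1/108 (U = -1/(3*(-21 - 15)) = -1/3/(-36) = -1/3*(-1/36) = 1/108 ≈ 0.0092593)
(-33 - 225)/(-153 + (u((-8 + 0)*(U - 21)) - 1*1312)) = (-33 - 225)/(-153 + ((-8 + 0)*(1/108 - 21) - 1*1312)) = -258/(-153 + (-8*(-2267/108) - 1312)) = -258/(-153 + (4534/27 - 1312)) = -258/(-153 - 30890/27) = -258/(-35021/27) = -258*(-27/35021) = 6966/35021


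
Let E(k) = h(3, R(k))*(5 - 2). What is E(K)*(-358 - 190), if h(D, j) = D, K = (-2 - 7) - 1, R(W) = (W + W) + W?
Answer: -4932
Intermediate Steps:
R(W) = 3*W (R(W) = 2*W + W = 3*W)
K = -10 (K = -9 - 1 = -10)
E(k) = 9 (E(k) = 3*(5 - 2) = 3*3 = 9)
E(K)*(-358 - 190) = 9*(-358 - 190) = 9*(-548) = -4932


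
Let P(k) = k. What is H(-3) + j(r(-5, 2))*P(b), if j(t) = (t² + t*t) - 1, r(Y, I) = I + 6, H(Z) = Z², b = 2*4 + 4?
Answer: 1533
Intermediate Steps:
b = 12 (b = 8 + 4 = 12)
r(Y, I) = 6 + I
j(t) = -1 + 2*t² (j(t) = (t² + t²) - 1 = 2*t² - 1 = -1 + 2*t²)
H(-3) + j(r(-5, 2))*P(b) = (-3)² + (-1 + 2*(6 + 2)²)*12 = 9 + (-1 + 2*8²)*12 = 9 + (-1 + 2*64)*12 = 9 + (-1 + 128)*12 = 9 + 127*12 = 9 + 1524 = 1533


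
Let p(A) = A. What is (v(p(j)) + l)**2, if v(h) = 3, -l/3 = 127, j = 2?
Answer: 142884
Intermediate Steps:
l = -381 (l = -3*127 = -381)
(v(p(j)) + l)**2 = (3 - 381)**2 = (-378)**2 = 142884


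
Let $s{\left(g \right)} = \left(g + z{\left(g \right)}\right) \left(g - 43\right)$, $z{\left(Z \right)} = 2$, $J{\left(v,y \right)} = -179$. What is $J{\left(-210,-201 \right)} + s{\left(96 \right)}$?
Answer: $5015$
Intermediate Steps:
$s{\left(g \right)} = \left(-43 + g\right) \left(2 + g\right)$ ($s{\left(g \right)} = \left(g + 2\right) \left(g - 43\right) = \left(2 + g\right) \left(-43 + g\right) = \left(-43 + g\right) \left(2 + g\right)$)
$J{\left(-210,-201 \right)} + s{\left(96 \right)} = -179 - \left(4022 - 9216\right) = -179 - -5194 = -179 + 5194 = 5015$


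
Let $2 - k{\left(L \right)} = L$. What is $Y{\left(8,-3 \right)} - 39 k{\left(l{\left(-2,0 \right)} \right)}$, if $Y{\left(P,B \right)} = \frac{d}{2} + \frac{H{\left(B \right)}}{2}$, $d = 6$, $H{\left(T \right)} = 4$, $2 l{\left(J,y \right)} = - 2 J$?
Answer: $5$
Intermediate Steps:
$l{\left(J,y \right)} = - J$ ($l{\left(J,y \right)} = \frac{\left(-2\right) J}{2} = - J$)
$k{\left(L \right)} = 2 - L$
$Y{\left(P,B \right)} = 5$ ($Y{\left(P,B \right)} = \frac{6}{2} + \frac{4}{2} = 6 \cdot \frac{1}{2} + 4 \cdot \frac{1}{2} = 3 + 2 = 5$)
$Y{\left(8,-3 \right)} - 39 k{\left(l{\left(-2,0 \right)} \right)} = 5 - 39 \left(2 - \left(-1\right) \left(-2\right)\right) = 5 - 39 \left(2 - 2\right) = 5 - 0 = 5 + 0 = 5$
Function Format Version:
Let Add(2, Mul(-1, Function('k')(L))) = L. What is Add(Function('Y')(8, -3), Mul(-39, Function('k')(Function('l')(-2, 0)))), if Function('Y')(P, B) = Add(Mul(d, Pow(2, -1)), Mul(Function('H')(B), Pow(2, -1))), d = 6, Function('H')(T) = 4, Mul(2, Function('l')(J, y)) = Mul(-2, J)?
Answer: 5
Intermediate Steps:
Function('l')(J, y) = Mul(-1, J) (Function('l')(J, y) = Mul(Rational(1, 2), Mul(-2, J)) = Mul(-1, J))
Function('k')(L) = Add(2, Mul(-1, L))
Function('Y')(P, B) = 5 (Function('Y')(P, B) = Add(Mul(6, Pow(2, -1)), Mul(4, Pow(2, -1))) = Add(Mul(6, Rational(1, 2)), Mul(4, Rational(1, 2))) = Add(3, 2) = 5)
Add(Function('Y')(8, -3), Mul(-39, Function('k')(Function('l')(-2, 0)))) = Add(5, Mul(-39, Add(2, Mul(-1, Mul(-1, -2))))) = Add(5, Mul(-39, Add(2, Mul(-1, 2)))) = Add(5, Mul(-39, Add(2, -2))) = Add(5, Mul(-39, 0)) = Add(5, 0) = 5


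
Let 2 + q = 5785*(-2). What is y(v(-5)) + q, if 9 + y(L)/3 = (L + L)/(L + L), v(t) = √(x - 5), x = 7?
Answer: -11596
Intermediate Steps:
v(t) = √2 (v(t) = √(7 - 5) = √2)
q = -11572 (q = -2 + 5785*(-2) = -2 - 11570 = -11572)
y(L) = -24 (y(L) = -27 + 3*((L + L)/(L + L)) = -27 + 3*((2*L)/((2*L))) = -27 + 3*((2*L)*(1/(2*L))) = -27 + 3*1 = -27 + 3 = -24)
y(v(-5)) + q = -24 - 11572 = -11596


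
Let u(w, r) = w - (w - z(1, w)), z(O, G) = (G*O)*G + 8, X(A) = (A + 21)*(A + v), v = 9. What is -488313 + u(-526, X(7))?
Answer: -211629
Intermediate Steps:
X(A) = (9 + A)*(21 + A) (X(A) = (A + 21)*(A + 9) = (21 + A)*(9 + A) = (9 + A)*(21 + A))
z(O, G) = 8 + O*G² (z(O, G) = O*G² + 8 = 8 + O*G²)
u(w, r) = 8 + w² (u(w, r) = w - (w - (8 + 1*w²)) = w - (w - (8 + w²)) = w - (w + (-8 - w²)) = w - (-8 + w - w²) = w + (8 + w² - w) = 8 + w²)
-488313 + u(-526, X(7)) = -488313 + (8 + (-526)²) = -488313 + (8 + 276676) = -488313 + 276684 = -211629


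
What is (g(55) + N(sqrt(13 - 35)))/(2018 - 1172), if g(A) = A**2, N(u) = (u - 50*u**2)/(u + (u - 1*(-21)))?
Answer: (-64625*I + 6051*sqrt(22))/(846*(-21*I + 2*sqrt(22))) ≈ 3.6274 - 0.022837*I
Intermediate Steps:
N(u) = (u - 50*u**2)/(21 + 2*u) (N(u) = (u - 50*u**2)/(u + (u + 21)) = (u - 50*u**2)/(u + (21 + u)) = (u - 50*u**2)/(21 + 2*u))
(g(55) + N(sqrt(13 - 35)))/(2018 - 1172) = (55**2 + sqrt(13 - 35)*(1 - 50*sqrt(13 - 35))/(21 + 2*sqrt(13 - 35)))/(2018 - 1172) = (3025 + sqrt(-22)*(1 - 50*I*sqrt(22))/(21 + 2*sqrt(-22)))/846 = (3025 + (I*sqrt(22))*(1 - 50*I*sqrt(22))/(21 + 2*(I*sqrt(22))))*(1/846) = (3025 + (I*sqrt(22))*(1 - 50*I*sqrt(22))/(21 + 2*I*sqrt(22)))*(1/846) = (3025 + I*sqrt(22)*(1 - 50*I*sqrt(22))/(21 + 2*I*sqrt(22)))*(1/846) = 3025/846 + I*sqrt(22)*(1 - 50*I*sqrt(22))/(846*(21 + 2*I*sqrt(22)))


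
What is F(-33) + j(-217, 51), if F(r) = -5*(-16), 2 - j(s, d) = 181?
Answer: -99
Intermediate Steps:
j(s, d) = -179 (j(s, d) = 2 - 1*181 = 2 - 181 = -179)
F(r) = 80
F(-33) + j(-217, 51) = 80 - 179 = -99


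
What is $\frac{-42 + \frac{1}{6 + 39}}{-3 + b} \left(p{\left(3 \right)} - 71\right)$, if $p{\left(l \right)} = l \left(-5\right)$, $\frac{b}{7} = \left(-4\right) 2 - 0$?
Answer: $- \frac{162454}{2655} \approx -61.188$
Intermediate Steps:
$b = -56$ ($b = 7 \left(\left(-4\right) 2 - 0\right) = 7 \left(-8 + 0\right) = 7 \left(-8\right) = -56$)
$p{\left(l \right)} = - 5 l$
$\frac{-42 + \frac{1}{6 + 39}}{-3 + b} \left(p{\left(3 \right)} - 71\right) = \frac{-42 + \frac{1}{6 + 39}}{-3 - 56} \left(\left(-5\right) 3 - 71\right) = \frac{-42 + \frac{1}{45}}{-59} \left(-15 - 71\right) = \left(-42 + \frac{1}{45}\right) \left(- \frac{1}{59}\right) \left(-86\right) = \left(- \frac{1889}{45}\right) \left(- \frac{1}{59}\right) \left(-86\right) = \frac{1889}{2655} \left(-86\right) = - \frac{162454}{2655}$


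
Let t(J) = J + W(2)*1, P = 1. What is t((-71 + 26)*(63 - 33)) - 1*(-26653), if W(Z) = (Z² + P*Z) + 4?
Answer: 25313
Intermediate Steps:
W(Z) = 4 + Z + Z² (W(Z) = (Z² + 1*Z) + 4 = (Z² + Z) + 4 = (Z + Z²) + 4 = 4 + Z + Z²)
t(J) = 10 + J (t(J) = J + (4 + 2 + 2²)*1 = J + (4 + 2 + 4)*1 = J + 10*1 = J + 10 = 10 + J)
t((-71 + 26)*(63 - 33)) - 1*(-26653) = (10 + (-71 + 26)*(63 - 33)) - 1*(-26653) = (10 - 45*30) + 26653 = (10 - 1350) + 26653 = -1340 + 26653 = 25313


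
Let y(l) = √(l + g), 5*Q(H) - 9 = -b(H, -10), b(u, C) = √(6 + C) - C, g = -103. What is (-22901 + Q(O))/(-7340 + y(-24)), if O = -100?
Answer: 168094808/53875727 - 2*√127/269378635 + 2936*I/53875727 + 114506*I*√127/269378635 ≈ 3.12 + 0.0048448*I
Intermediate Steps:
Q(H) = -⅕ - 2*I/5 (Q(H) = 9/5 + (-(√(6 - 10) - 1*(-10)))/5 = 9/5 + (-(√(-4) + 10))/5 = 9/5 + (-(2*I + 10))/5 = 9/5 + (-(10 + 2*I))/5 = 9/5 + (-10 - 2*I)/5 = 9/5 + (-2 - 2*I/5) = -⅕ - 2*I/5)
y(l) = √(-103 + l) (y(l) = √(l - 103) = √(-103 + l))
(-22901 + Q(O))/(-7340 + y(-24)) = (-22901 + (-⅕ - 2*I/5))/(-7340 + √(-103 - 24)) = (-114506/5 - 2*I/5)/(-7340 + √(-127)) = (-114506/5 - 2*I/5)/(-7340 + I*√127)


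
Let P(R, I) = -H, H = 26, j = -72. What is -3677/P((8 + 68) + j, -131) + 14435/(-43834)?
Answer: 40200577/284921 ≈ 141.09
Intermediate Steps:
P(R, I) = -26 (P(R, I) = -1*26 = -26)
-3677/P((8 + 68) + j, -131) + 14435/(-43834) = -3677/(-26) + 14435/(-43834) = -3677*(-1/26) + 14435*(-1/43834) = 3677/26 - 14435/43834 = 40200577/284921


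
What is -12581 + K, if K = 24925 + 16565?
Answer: 28909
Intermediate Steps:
K = 41490
-12581 + K = -12581 + 41490 = 28909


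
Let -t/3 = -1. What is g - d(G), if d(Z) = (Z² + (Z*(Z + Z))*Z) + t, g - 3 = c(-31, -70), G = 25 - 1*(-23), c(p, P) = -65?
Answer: -223553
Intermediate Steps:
t = 3 (t = -3*(-1) = 3)
G = 48 (G = 25 + 23 = 48)
g = -62 (g = 3 - 65 = -62)
d(Z) = 3 + Z² + 2*Z³ (d(Z) = (Z² + (Z*(Z + Z))*Z) + 3 = (Z² + (Z*(2*Z))*Z) + 3 = (Z² + (2*Z²)*Z) + 3 = (Z² + 2*Z³) + 3 = 3 + Z² + 2*Z³)
g - d(G) = -62 - (3 + 48² + 2*48³) = -62 - (3 + 2304 + 2*110592) = -62 - (3 + 2304 + 221184) = -62 - 1*223491 = -62 - 223491 = -223553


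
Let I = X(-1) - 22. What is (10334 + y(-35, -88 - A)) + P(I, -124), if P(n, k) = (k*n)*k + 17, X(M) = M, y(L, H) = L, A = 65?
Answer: -343332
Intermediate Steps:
I = -23 (I = -1 - 22 = -23)
P(n, k) = 17 + n*k**2 (P(n, k) = n*k**2 + 17 = 17 + n*k**2)
(10334 + y(-35, -88 - A)) + P(I, -124) = (10334 - 35) + (17 - 23*(-124)**2) = 10299 + (17 - 23*15376) = 10299 + (17 - 353648) = 10299 - 353631 = -343332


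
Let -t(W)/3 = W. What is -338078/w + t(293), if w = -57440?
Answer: -25075841/28720 ≈ -873.11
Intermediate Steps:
t(W) = -3*W
-338078/w + t(293) = -338078/(-57440) - 3*293 = -338078*(-1/57440) - 879 = 169039/28720 - 879 = -25075841/28720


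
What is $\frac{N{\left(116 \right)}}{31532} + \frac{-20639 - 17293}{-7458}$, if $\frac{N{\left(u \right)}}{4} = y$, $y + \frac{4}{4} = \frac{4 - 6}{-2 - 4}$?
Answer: $\frac{149506492}{29395707} \approx 5.086$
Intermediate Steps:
$y = - \frac{2}{3}$ ($y = -1 + \frac{4 - 6}{-2 - 4} = -1 + \frac{1}{-6} \left(-2\right) = -1 - - \frac{1}{3} = -1 + \frac{1}{3} = - \frac{2}{3} \approx -0.66667$)
$N{\left(u \right)} = - \frac{8}{3}$ ($N{\left(u \right)} = 4 \left(- \frac{2}{3}\right) = - \frac{8}{3}$)
$\frac{N{\left(116 \right)}}{31532} + \frac{-20639 - 17293}{-7458} = - \frac{8}{3 \cdot 31532} + \frac{-20639 - 17293}{-7458} = \left(- \frac{8}{3}\right) \frac{1}{31532} + \left(-20639 - 17293\right) \left(- \frac{1}{7458}\right) = - \frac{2}{23649} - - \frac{6322}{1243} = - \frac{2}{23649} + \frac{6322}{1243} = \frac{149506492}{29395707}$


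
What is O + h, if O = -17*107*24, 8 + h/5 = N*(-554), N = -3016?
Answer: 8310624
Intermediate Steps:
h = 8354280 (h = -40 + 5*(-3016*(-554)) = -40 + 5*1670864 = -40 + 8354320 = 8354280)
O = -43656 (O = -1819*24 = -43656)
O + h = -43656 + 8354280 = 8310624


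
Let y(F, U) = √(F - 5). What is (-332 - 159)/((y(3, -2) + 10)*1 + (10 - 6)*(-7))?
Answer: 4419/163 + 491*I*√2/326 ≈ 27.11 + 2.13*I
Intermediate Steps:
y(F, U) = √(-5 + F)
(-332 - 159)/((y(3, -2) + 10)*1 + (10 - 6)*(-7)) = (-332 - 159)/((√(-5 + 3) + 10)*1 + (10 - 6)*(-7)) = -491/((√(-2) + 10)*1 + 4*(-7)) = -491/((I*√2 + 10)*1 - 28) = -491/((10 + I*√2)*1 - 28) = -491/((10 + I*√2) - 28) = -491/(-18 + I*√2)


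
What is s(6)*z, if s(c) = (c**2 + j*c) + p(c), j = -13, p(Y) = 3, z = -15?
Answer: 585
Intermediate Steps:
s(c) = 3 + c**2 - 13*c (s(c) = (c**2 - 13*c) + 3 = 3 + c**2 - 13*c)
s(6)*z = (3 + 6**2 - 13*6)*(-15) = (3 + 36 - 78)*(-15) = -39*(-15) = 585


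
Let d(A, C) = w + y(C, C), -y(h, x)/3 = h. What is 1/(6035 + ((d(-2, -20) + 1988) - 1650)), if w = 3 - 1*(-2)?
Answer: 1/6438 ≈ 0.00015533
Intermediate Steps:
w = 5 (w = 3 + 2 = 5)
y(h, x) = -3*h
d(A, C) = 5 - 3*C
1/(6035 + ((d(-2, -20) + 1988) - 1650)) = 1/(6035 + (((5 - 3*(-20)) + 1988) - 1650)) = 1/(6035 + (((5 + 60) + 1988) - 1650)) = 1/(6035 + ((65 + 1988) - 1650)) = 1/(6035 + (2053 - 1650)) = 1/(6035 + 403) = 1/6438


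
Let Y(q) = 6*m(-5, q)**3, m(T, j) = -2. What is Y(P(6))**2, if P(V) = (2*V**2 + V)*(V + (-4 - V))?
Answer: 2304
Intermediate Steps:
P(V) = -8*V**2 - 4*V (P(V) = (V + 2*V**2)*(-4) = -8*V**2 - 4*V)
Y(q) = -48 (Y(q) = 6*(-2)**3 = 6*(-8) = -48)
Y(P(6))**2 = (-48)**2 = 2304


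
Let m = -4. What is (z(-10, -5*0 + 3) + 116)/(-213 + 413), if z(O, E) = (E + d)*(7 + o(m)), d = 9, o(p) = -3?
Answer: 41/50 ≈ 0.82000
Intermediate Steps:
z(O, E) = 36 + 4*E (z(O, E) = (E + 9)*(7 - 3) = (9 + E)*4 = 36 + 4*E)
(z(-10, -5*0 + 3) + 116)/(-213 + 413) = ((36 + 4*(-5*0 + 3)) + 116)/(-213 + 413) = ((36 + 4*(0 + 3)) + 116)/200 = ((36 + 4*3) + 116)*(1/200) = ((36 + 12) + 116)*(1/200) = (48 + 116)*(1/200) = 164*(1/200) = 41/50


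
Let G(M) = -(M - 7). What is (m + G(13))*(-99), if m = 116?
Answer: -10890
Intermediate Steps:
G(M) = 7 - M (G(M) = -(-7 + M) = 7 - M)
(m + G(13))*(-99) = (116 + (7 - 1*13))*(-99) = (116 + (7 - 13))*(-99) = (116 - 6)*(-99) = 110*(-99) = -10890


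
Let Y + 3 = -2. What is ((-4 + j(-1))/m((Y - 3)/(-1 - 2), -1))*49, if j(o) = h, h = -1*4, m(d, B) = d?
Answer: -147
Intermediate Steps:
Y = -5 (Y = -3 - 2 = -5)
h = -4
j(o) = -4
((-4 + j(-1))/m((Y - 3)/(-1 - 2), -1))*49 = ((-4 - 4)/(((-5 - 3)/(-1 - 2))))*49 = (-8/(-8/(-3)))*49 = (-8/(-8*(-⅓)))*49 = (-8/(8/3))*49 = ((3/8)*(-8))*49 = -3*49 = -147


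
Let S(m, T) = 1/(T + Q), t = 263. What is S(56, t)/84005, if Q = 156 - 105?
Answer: 1/26377570 ≈ 3.7911e-8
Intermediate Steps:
Q = 51
S(m, T) = 1/(51 + T) (S(m, T) = 1/(T + 51) = 1/(51 + T))
S(56, t)/84005 = 1/((51 + 263)*84005) = (1/84005)/314 = (1/314)*(1/84005) = 1/26377570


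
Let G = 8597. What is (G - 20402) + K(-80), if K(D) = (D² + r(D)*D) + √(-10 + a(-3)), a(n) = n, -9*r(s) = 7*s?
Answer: -93445/9 + I*√13 ≈ -10383.0 + 3.6056*I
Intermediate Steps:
r(s) = -7*s/9
K(D) = 2*D²/9 + I*√13 (K(D) = (D² + (-7*D/9)*D) + √(-10 - 3) = (D² - 7*D²/9) + √(-13) = 2*D²/9 + I*√13)
(G - 20402) + K(-80) = (8597 - 20402) + ((2/9)*(-80)² + I*√13) = -11805 + ((2/9)*6400 + I*√13) = -11805 + (12800/9 + I*√13) = -93445/9 + I*√13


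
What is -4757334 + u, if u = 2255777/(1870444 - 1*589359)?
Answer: -6094546971613/1281085 ≈ -4.7573e+6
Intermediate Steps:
u = 2255777/1281085 (u = 2255777/(1870444 - 589359) = 2255777/1281085 ≈ 1.7608)
-4757334 + u = -4757334 + 2255777/1281085 = -6094546971613/1281085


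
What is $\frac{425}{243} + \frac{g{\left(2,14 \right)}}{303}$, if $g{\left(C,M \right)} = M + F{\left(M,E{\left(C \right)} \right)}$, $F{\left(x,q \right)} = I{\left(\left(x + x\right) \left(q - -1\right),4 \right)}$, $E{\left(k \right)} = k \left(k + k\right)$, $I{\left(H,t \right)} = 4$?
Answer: $\frac{44383}{24543} \approx 1.8084$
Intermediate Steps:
$E{\left(k \right)} = 2 k^{2}$ ($E{\left(k \right)} = k 2 k = 2 k^{2}$)
$F{\left(x,q \right)} = 4$
$g{\left(C,M \right)} = 4 + M$ ($g{\left(C,M \right)} = M + 4 = 4 + M$)
$\frac{425}{243} + \frac{g{\left(2,14 \right)}}{303} = \frac{425}{243} + \frac{4 + 14}{303} = 425 \cdot \frac{1}{243} + 18 \cdot \frac{1}{303} = \frac{425}{243} + \frac{6}{101} = \frac{44383}{24543}$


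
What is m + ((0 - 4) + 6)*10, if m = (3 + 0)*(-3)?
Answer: 11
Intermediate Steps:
m = -9 (m = 3*(-3) = -9)
m + ((0 - 4) + 6)*10 = -9 + ((0 - 4) + 6)*10 = -9 + (-4 + 6)*10 = -9 + 2*10 = -9 + 20 = 11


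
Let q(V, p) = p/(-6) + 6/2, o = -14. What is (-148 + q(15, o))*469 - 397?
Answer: -201923/3 ≈ -67308.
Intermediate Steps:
q(V, p) = 3 - p/6 (q(V, p) = p*(-1/6) + 6*(1/2) = -p/6 + 3 = 3 - p/6)
(-148 + q(15, o))*469 - 397 = (-148 + (3 - 1/6*(-14)))*469 - 397 = (-148 + (3 + 7/3))*469 - 397 = (-148 + 16/3)*469 - 397 = -428/3*469 - 397 = -200732/3 - 397 = -201923/3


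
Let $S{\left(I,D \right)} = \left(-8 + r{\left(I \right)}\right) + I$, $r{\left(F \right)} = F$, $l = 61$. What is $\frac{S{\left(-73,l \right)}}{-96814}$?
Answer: $\frac{77}{48407} \approx 0.0015907$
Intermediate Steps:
$S{\left(I,D \right)} = -8 + 2 I$ ($S{\left(I,D \right)} = \left(-8 + I\right) + I = -8 + 2 I$)
$\frac{S{\left(-73,l \right)}}{-96814} = \frac{-8 + 2 \left(-73\right)}{-96814} = \left(-8 - 146\right) \left(- \frac{1}{96814}\right) = \left(-154\right) \left(- \frac{1}{96814}\right) = \frac{77}{48407}$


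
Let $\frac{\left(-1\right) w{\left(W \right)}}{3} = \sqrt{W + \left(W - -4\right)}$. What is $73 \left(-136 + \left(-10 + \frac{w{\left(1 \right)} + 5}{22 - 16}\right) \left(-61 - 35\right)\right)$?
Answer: $54312 + 3504 \sqrt{6} \approx 62895.0$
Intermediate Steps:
$w{\left(W \right)} = - 3 \sqrt{4 + 2 W}$ ($w{\left(W \right)} = - 3 \sqrt{W + \left(W - -4\right)} = - 3 \sqrt{W + \left(W + 4\right)} = - 3 \sqrt{W + \left(4 + W\right)} = - 3 \sqrt{4 + 2 W}$)
$73 \left(-136 + \left(-10 + \frac{w{\left(1 \right)} + 5}{22 - 16}\right) \left(-61 - 35\right)\right) = 73 \left(-136 + \left(-10 + \frac{- 3 \sqrt{4 + 2 \cdot 1} + 5}{22 - 16}\right) \left(-61 - 35\right)\right) = 73 \left(-136 + \left(-10 + \frac{- 3 \sqrt{4 + 2} + 5}{6}\right) \left(-96\right)\right) = 73 \left(-136 + \left(-10 + \left(- 3 \sqrt{6} + 5\right) \frac{1}{6}\right) \left(-96\right)\right) = 73 \left(-136 + \left(-10 + \left(5 - 3 \sqrt{6}\right) \frac{1}{6}\right) \left(-96\right)\right) = 73 \left(-136 + \left(-10 + \left(\frac{5}{6} - \frac{\sqrt{6}}{2}\right)\right) \left(-96\right)\right) = 73 \left(-136 + \left(- \frac{55}{6} - \frac{\sqrt{6}}{2}\right) \left(-96\right)\right) = 73 \left(-136 + \left(880 + 48 \sqrt{6}\right)\right) = 73 \left(744 + 48 \sqrt{6}\right) = 54312 + 3504 \sqrt{6}$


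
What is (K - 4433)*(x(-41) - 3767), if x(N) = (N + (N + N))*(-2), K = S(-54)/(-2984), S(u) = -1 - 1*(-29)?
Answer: 11644035025/746 ≈ 1.5609e+7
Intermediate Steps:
S(u) = 28 (S(u) = -1 + 29 = 28)
K = -7/746 (K = 28/(-2984) = 28*(-1/2984) = -7/746 ≈ -0.0093834)
x(N) = -6*N (x(N) = (N + 2*N)*(-2) = (3*N)*(-2) = -6*N)
(K - 4433)*(x(-41) - 3767) = (-7/746 - 4433)*(-6*(-41) - 3767) = -3307025*(246 - 3767)/746 = -3307025/746*(-3521) = 11644035025/746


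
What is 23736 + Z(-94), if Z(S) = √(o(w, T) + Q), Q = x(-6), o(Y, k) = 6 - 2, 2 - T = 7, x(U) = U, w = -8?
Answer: 23736 + I*√2 ≈ 23736.0 + 1.4142*I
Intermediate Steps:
T = -5 (T = 2 - 1*7 = 2 - 7 = -5)
o(Y, k) = 4
Q = -6
Z(S) = I*√2 (Z(S) = √(4 - 6) = √(-2) = I*√2)
23736 + Z(-94) = 23736 + I*√2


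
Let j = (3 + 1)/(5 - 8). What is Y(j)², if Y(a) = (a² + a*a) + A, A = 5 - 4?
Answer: 1681/81 ≈ 20.753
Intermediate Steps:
A = 1
j = -4/3 (j = 4/(-3) = 4*(-⅓) = -4/3 ≈ -1.3333)
Y(a) = 1 + 2*a² (Y(a) = (a² + a*a) + 1 = (a² + a²) + 1 = 2*a² + 1 = 1 + 2*a²)
Y(j)² = (1 + 2*(-4/3)²)² = (1 + 2*(16/9))² = (1 + 32/9)² = (41/9)² = 1681/81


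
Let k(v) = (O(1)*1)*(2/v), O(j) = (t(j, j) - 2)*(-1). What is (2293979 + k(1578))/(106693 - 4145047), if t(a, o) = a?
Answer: -904974716/1593130653 ≈ -0.56805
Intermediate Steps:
O(j) = 2 - j (O(j) = (j - 2)*(-1) = (-2 + j)*(-1) = 2 - j)
k(v) = 2/v (k(v) = ((2 - 1*1)*1)*(2/v) = ((2 - 1)*1)*(2/v) = (1*1)*(2/v) = 1*(2/v) = 2/v)
(2293979 + k(1578))/(106693 - 4145047) = (2293979 + 2/1578)/(106693 - 4145047) = (2293979 + 2*(1/1578))/(-4038354) = (2293979 + 1/789)*(-1/4038354) = (1809949432/789)*(-1/4038354) = -904974716/1593130653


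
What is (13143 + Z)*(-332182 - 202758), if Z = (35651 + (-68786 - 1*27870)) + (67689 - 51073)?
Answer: 16714735240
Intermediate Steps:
Z = -44389 (Z = (35651 + (-68786 - 27870)) + 16616 = (35651 - 96656) + 16616 = -61005 + 16616 = -44389)
(13143 + Z)*(-332182 - 202758) = (13143 - 44389)*(-332182 - 202758) = -31246*(-534940) = 16714735240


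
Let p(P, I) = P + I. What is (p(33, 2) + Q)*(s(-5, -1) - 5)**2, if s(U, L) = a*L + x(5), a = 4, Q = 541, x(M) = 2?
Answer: 28224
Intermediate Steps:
p(P, I) = I + P
s(U, L) = 2 + 4*L (s(U, L) = 4*L + 2 = 2 + 4*L)
(p(33, 2) + Q)*(s(-5, -1) - 5)**2 = ((2 + 33) + 541)*((2 + 4*(-1)) - 5)**2 = (35 + 541)*((2 - 4) - 5)**2 = 576*(-2 - 5)**2 = 576*(-7)**2 = 576*49 = 28224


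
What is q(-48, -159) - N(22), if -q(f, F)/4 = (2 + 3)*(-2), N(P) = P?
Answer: 18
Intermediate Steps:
q(f, F) = 40 (q(f, F) = -4*(2 + 3)*(-2) = -20*(-2) = -4*(-10) = 40)
q(-48, -159) - N(22) = 40 - 1*22 = 40 - 22 = 18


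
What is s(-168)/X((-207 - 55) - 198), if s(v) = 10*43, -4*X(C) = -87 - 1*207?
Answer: 860/147 ≈ 5.8503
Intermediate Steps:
X(C) = 147/2 (X(C) = -(-87 - 1*207)/4 = -(-87 - 207)/4 = -¼*(-294) = 147/2)
s(v) = 430
s(-168)/X((-207 - 55) - 198) = 430/(147/2) = 430*(2/147) = 860/147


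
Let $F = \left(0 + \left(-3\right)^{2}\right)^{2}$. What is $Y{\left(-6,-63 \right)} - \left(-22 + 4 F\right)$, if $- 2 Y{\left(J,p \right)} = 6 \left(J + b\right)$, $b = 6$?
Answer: $-302$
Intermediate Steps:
$F = 81$ ($F = \left(0 + 9\right)^{2} = 9^{2} = 81$)
$Y{\left(J,p \right)} = -18 - 3 J$ ($Y{\left(J,p \right)} = - \frac{6 \left(J + 6\right)}{2} = - \frac{6 \left(6 + J\right)}{2} = - \frac{36 + 6 J}{2} = -18 - 3 J$)
$Y{\left(-6,-63 \right)} - \left(-22 + 4 F\right) = \left(-18 - -18\right) + \left(\left(-4\right) 81 + 22\right) = \left(-18 + 18\right) + \left(-324 + 22\right) = 0 - 302 = -302$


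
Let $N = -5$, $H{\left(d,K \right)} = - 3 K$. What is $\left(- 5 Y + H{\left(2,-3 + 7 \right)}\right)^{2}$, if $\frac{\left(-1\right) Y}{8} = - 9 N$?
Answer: $3196944$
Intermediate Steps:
$Y = -360$ ($Y = - 8 \left(\left(-9\right) \left(-5\right)\right) = \left(-8\right) 45 = -360$)
$\left(- 5 Y + H{\left(2,-3 + 7 \right)}\right)^{2} = \left(\left(-5\right) \left(-360\right) - 3 \left(-3 + 7\right)\right)^{2} = \left(1800 - 12\right)^{2} = 1788^{2} = 3196944$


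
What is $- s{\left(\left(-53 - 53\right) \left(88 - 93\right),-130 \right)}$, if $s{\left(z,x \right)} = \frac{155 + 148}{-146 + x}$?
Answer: $\frac{101}{92} \approx 1.0978$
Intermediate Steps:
$s{\left(z,x \right)} = \frac{303}{-146 + x}$
$- s{\left(\left(-53 - 53\right) \left(88 - 93\right),-130 \right)} = - \frac{303}{-146 - 130} = - \frac{303}{-276} = - \frac{303 \left(-1\right)}{276} = \left(-1\right) \left(- \frac{101}{92}\right) = \frac{101}{92}$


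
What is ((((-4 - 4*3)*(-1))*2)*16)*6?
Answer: 3072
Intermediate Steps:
((((-4 - 4*3)*(-1))*2)*16)*6 = ((((-4 - 12)*(-1))*2)*16)*6 = ((-16*(-1)*2)*16)*6 = ((16*2)*16)*6 = (32*16)*6 = 512*6 = 3072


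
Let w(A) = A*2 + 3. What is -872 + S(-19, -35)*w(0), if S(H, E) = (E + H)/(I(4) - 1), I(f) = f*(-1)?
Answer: -4198/5 ≈ -839.60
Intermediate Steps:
I(f) = -f
S(H, E) = -E/5 - H/5 (S(H, E) = (E + H)/(-1*4 - 1) = (E + H)/(-4 - 1) = (E + H)/(-5) = (E + H)*(-⅕) = -E/5 - H/5)
w(A) = 3 + 2*A (w(A) = 2*A + 3 = 3 + 2*A)
-872 + S(-19, -35)*w(0) = -872 + (-⅕*(-35) - ⅕*(-19))*(3 + 2*0) = -872 + (7 + 19/5)*(3 + 0) = -872 + (54/5)*3 = -872 + 162/5 = -4198/5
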